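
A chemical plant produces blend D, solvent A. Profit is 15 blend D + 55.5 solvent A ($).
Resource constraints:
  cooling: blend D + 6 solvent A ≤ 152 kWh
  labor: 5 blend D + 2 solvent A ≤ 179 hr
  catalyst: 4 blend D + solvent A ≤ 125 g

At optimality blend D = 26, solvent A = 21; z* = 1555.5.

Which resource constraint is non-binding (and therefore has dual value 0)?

cooling: 152/152 (binding)
labor: 172/179 (slack 7)
catalyst: 125/125 (binding)
By complementary slackness, a constraint with positive slack has shadow price 0 → labor.

labor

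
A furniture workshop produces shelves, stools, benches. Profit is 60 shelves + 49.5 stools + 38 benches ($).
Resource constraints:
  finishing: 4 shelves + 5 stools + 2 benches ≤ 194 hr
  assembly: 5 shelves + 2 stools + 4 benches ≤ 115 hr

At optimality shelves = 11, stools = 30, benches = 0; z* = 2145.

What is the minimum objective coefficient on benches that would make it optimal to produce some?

39

At the optimum: finishing uses 194 of 194 (binding); assembly uses 115 of 115 (binding).
The binding rows give the dual system: 4·y_finishing + 5·y_assembly = 60 and 5·y_finishing + 2·y_assembly = 49.5.
This yields shadow prices y_finishing = 7.5, y_assembly = 6.
benches enters the basis when its profit ≥ yᵀa₃ = 7.5·2 + 6·4 = 39.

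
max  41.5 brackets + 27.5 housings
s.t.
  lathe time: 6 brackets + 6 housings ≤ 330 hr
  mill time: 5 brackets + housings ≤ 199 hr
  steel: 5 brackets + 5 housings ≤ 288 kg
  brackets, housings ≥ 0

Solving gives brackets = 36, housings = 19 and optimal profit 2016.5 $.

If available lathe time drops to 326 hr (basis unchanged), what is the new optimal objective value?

Binding: lathe time and mill time. Non-binding: steel (13 unused).
Slack constraints have shadow price 0 (complementary slackness).
From A_Bᵀ y = c: 6·y_lathe time + 5·y_mill time = 41.5; 6·y_lathe time + 1·y_mill time = 27.5.
→ y_lathe time = 4 and y_mill time = 3.5.
Δz = y_lathe time·Δb = 4 × (-4) = -16, so new z* = 2016.5 − 16 = 2000.5.

2000.5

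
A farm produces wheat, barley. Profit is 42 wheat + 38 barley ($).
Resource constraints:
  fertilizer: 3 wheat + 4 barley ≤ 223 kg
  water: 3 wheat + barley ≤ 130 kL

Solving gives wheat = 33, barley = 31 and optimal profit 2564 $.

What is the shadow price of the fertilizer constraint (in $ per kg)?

8

Both fertilizer and water are binding at x*.
Dual feasibility on the basic columns requires 3·y_fertilizer + 3·y_water = 42, 4·y_fertilizer + 1·y_water = 38.
This yields shadow prices y_fertilizer = 8, y_water = 6.
Shadow price of fertilizer = 8.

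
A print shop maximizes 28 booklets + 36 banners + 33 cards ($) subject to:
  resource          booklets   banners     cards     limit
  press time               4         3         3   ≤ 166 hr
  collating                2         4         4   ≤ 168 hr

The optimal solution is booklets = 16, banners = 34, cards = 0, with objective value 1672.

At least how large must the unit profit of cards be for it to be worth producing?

Check each constraint at x*: press time 166/166 (tight); collating 168/168 (tight).
The binding rows give the dual system: 4·y_press time + 2·y_collating = 28 and 3·y_press time + 4·y_collating = 36.
Solving: y_press time = 4, y_collating = 6.
cards enters the basis when its profit ≥ yᵀa₃ = 4·3 + 6·4 = 36.

36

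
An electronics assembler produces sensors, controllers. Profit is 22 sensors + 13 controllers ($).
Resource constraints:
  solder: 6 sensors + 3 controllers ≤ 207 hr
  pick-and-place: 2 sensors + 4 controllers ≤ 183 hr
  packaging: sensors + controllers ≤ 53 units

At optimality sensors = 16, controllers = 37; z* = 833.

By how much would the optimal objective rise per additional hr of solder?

3

Binding: solder and packaging. Non-binding: pick-and-place (3 unused).
Slack constraints have shadow price 0 (complementary slackness).
From A_Bᵀ y = c: 6·y_solder + 1·y_packaging = 22; 3·y_solder + 1·y_packaging = 13.
Solving: y_solder = 3, y_packaging = 4.
Shadow price of solder = 3.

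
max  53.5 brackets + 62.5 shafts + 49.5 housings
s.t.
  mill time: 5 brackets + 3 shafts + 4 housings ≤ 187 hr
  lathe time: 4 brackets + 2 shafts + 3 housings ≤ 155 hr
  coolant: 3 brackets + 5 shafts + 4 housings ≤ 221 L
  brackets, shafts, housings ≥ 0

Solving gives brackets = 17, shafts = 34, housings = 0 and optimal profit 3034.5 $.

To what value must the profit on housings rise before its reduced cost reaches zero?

At the optimum: mill time uses 187 of 187 (binding); lathe time uses 136 of 155 (slack = 19); coolant uses 221 of 221 (binding).
By complementary slackness, y = 0 for the non-binding constraint.
The binding rows give the dual system: 5·y_mill time + 3·y_coolant = 53.5 and 3·y_mill time + 5·y_coolant = 62.5.
→ y_mill time = 5 and y_coolant = 9.5.
housings enters the basis when its profit ≥ yᵀa₃ = 5·4 + 9.5·4 = 58.

58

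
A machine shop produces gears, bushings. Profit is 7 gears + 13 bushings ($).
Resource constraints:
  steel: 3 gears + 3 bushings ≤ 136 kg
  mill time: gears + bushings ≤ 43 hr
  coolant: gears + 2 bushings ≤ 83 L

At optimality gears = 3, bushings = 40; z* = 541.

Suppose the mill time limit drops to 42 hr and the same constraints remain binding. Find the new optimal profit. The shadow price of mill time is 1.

Δb = -1, so new z* = 541 + (1)·(-1) = 541 − 1 = 540.

540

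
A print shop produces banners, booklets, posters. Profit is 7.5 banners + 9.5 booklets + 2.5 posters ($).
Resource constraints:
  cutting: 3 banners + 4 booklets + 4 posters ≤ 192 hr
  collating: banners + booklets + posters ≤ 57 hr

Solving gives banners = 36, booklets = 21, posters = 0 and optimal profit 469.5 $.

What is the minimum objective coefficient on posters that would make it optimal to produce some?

9.5

Both cutting and collating are binding at x*.
Dual feasibility on the basic columns requires 3·y_cutting + 1·y_collating = 7.5, 4·y_cutting + 1·y_collating = 9.5.
This yields shadow prices y_cutting = 2, y_collating = 1.5.
posters enters the basis when its profit ≥ yᵀa₃ = 2·4 + 1.5·1 = 9.5.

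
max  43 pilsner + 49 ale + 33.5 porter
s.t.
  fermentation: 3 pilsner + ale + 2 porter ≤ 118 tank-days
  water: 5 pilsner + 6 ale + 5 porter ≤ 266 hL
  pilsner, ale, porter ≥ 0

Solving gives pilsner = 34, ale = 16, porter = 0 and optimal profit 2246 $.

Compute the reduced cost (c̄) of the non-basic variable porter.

-8.5

Check each constraint at x*: fermentation 118/118 (tight); water 266/266 (tight).
The binding rows give the dual system: 3·y_fermentation + 5·y_water = 43 and 1·y_fermentation + 6·y_water = 49.
This yields shadow prices y_fermentation = 1, y_water = 8.
Reduced cost of porter: c₃ − yᵀa₃ = 33.5 − (1·2 + 8·5) = 33.5 − 42 = -8.5.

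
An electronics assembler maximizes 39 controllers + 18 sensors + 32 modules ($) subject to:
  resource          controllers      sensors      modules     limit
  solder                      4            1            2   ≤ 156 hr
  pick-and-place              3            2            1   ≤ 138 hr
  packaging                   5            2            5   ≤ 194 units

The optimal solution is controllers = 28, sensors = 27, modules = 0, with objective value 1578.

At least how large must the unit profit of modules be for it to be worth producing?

Binding: pick-and-place and packaging. Non-binding: solder (17 unused).
Slack constraints have shadow price 0 (complementary slackness).
The binding rows give the dual system: 3·y_pick-and-place + 5·y_packaging = 39 and 2·y_pick-and-place + 2·y_packaging = 18.
This yields shadow prices y_pick-and-place = 3, y_packaging = 6.
modules enters the basis when its profit ≥ yᵀa₃ = 3·1 + 6·5 = 33.

33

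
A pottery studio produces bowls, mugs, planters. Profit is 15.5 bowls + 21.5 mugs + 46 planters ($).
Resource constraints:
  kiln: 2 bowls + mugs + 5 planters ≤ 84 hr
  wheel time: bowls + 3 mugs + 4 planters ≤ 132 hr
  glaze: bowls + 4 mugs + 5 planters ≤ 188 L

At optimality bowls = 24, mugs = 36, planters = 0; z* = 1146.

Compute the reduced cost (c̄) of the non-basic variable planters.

-1

Binding: kiln and wheel time. Non-binding: glaze (20 unused).
Since glaze is not tight, its dual is 0.
The binding rows give the dual system: 2·y_kiln + 1·y_wheel time = 15.5 and 1·y_kiln + 3·y_wheel time = 21.5.
→ y_kiln = 5 and y_wheel time = 5.5.
Reduced cost of planters: c₃ − yᵀa₃ = 46 − (5·5 + 5.5·4) = 46 − 47 = -1.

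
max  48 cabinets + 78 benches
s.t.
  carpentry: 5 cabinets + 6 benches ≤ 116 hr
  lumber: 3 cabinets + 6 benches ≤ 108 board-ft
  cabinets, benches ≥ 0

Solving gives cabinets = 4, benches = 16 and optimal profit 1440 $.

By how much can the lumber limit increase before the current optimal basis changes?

8

Binding constraints: carpentry, lumber. The basis is B = [[5,6],[3,6]] with det 12.
Per unit increase in lumber, x* moves by d = (-0.5, 0.4167).
The basis stays optimal until cabinets reaches 0; allowable increase = 8 board-ft.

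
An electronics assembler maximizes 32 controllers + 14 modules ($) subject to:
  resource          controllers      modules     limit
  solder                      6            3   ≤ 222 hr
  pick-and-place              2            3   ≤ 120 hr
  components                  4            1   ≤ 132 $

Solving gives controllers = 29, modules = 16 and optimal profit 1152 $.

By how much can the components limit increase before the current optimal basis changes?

Binding constraints: solder, components. The basis is B = [[6,3],[4,1]] with det -6.
Per unit increase in components, x* moves by d = (0.5, -1).
The basis stays optimal until modules reaches 0; allowable increase = 16 $.

16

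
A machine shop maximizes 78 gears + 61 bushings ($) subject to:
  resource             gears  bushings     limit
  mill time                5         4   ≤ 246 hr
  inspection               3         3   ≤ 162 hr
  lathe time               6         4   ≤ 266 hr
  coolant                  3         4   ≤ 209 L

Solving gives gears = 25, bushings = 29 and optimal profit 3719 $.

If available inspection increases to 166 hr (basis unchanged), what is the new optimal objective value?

Check each constraint at x*: mill time 241/246 (slack 5); inspection 162/162 (tight); lathe time 266/266 (tight); coolant 191/209 (slack 18).
Since mill time, coolant are not tight, their duals are 0.
From A_Bᵀ y = c: 3·y_inspection + 6·y_lathe time = 78; 3·y_inspection + 4·y_lathe time = 61.
→ y_inspection = 9 and y_lathe time = 8.5.
Δz = y_inspection·Δb = 9 × (4) = 36, so new z* = 3719 + 36 = 3755.

3755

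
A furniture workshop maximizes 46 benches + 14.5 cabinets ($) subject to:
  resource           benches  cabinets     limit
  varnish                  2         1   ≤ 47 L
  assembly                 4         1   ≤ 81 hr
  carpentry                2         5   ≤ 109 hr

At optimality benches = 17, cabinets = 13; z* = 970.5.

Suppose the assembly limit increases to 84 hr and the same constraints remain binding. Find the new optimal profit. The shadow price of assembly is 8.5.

Δb = 3, so new z* = 970.5 + (8.5)·(3) = 970.5 + 25.5 = 996.

996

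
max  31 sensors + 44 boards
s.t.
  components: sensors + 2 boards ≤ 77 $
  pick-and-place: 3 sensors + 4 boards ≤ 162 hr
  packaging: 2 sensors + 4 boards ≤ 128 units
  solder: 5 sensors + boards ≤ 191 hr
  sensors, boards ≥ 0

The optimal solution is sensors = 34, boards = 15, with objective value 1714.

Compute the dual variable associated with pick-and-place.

At the optimum: components uses 64 of 77 (slack = 13); pick-and-place uses 162 of 162 (binding); packaging uses 128 of 128 (binding); solder uses 185 of 191 (slack = 6).
By complementary slackness, y = 0 for the non-binding constraints.
Dual feasibility on the basic columns requires 3·y_pick-and-place + 2·y_packaging = 31, 4·y_pick-and-place + 4·y_packaging = 44.
→ y_pick-and-place = 9 and y_packaging = 2.
Shadow price of pick-and-place = 9.

9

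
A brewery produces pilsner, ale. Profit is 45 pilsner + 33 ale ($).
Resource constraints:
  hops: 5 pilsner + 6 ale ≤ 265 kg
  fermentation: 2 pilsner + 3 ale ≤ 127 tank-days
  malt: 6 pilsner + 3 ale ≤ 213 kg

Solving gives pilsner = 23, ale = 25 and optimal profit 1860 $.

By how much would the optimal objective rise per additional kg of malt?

5

Binding: hops and malt. Non-binding: fermentation (6 unused).
Since fermentation is not tight, its dual is 0.
From A_Bᵀ y = c: 5·y_hops + 6·y_malt = 45; 6·y_hops + 3·y_malt = 33.
→ y_hops = 3 and y_malt = 5.
Shadow price of malt = 5.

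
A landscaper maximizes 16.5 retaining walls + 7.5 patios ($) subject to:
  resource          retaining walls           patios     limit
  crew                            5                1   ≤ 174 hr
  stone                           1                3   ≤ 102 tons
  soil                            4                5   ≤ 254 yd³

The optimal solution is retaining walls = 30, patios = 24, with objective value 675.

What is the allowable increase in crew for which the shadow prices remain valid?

Binding constraints: crew, stone. The basis is B = [[5,1],[1,3]] with det 14.
Per unit increase in crew, x* moves by d = (0.2143, -0.0714).
The basis stays optimal until soil becomes binding; allowable increase = 28 hr.

28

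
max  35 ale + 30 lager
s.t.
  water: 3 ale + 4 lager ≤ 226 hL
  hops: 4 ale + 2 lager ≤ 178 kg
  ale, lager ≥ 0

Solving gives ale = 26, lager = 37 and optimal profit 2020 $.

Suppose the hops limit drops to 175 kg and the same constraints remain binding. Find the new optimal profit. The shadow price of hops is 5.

Δb = -3, so new z* = 2020 + (5)·(-3) = 2020 − 15 = 2005.

2005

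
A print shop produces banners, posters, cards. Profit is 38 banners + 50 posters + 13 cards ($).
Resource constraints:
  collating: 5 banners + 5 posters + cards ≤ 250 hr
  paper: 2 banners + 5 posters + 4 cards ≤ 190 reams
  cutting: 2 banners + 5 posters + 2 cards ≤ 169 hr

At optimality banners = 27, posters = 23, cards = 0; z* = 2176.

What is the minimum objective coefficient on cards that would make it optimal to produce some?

Check each constraint at x*: collating 250/250 (tight); paper 169/190 (slack 21); cutting 169/169 (tight).
Slack constraints have shadow price 0 (complementary slackness).
From A_Bᵀ y = c: 5·y_collating + 2·y_cutting = 38; 5·y_collating + 5·y_cutting = 50.
→ y_collating = 6 and y_cutting = 4.
cards enters the basis when its profit ≥ yᵀa₃ = 6·1 + 4·2 = 14.

14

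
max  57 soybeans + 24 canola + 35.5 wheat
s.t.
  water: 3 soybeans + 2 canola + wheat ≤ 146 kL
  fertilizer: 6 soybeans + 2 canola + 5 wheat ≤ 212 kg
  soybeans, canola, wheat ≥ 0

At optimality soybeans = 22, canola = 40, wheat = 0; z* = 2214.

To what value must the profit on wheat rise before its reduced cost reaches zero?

40

Check each constraint at x*: water 146/146 (tight); fertilizer 212/212 (tight).
Dual feasibility on the basic columns requires 3·y_water + 6·y_fertilizer = 57, 2·y_water + 2·y_fertilizer = 24.
Solving: y_water = 5, y_fertilizer = 7.
wheat enters the basis when its profit ≥ yᵀa₃ = 5·1 + 7·5 = 40.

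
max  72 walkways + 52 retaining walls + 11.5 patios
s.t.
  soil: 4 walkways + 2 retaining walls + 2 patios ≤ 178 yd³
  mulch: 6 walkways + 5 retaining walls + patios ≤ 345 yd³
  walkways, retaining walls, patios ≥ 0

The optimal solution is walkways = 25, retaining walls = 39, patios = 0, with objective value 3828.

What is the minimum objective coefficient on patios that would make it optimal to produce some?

20

Check each constraint at x*: soil 178/178 (tight); mulch 345/345 (tight).
Dual feasibility on the basic columns requires 4·y_soil + 6·y_mulch = 72, 2·y_soil + 5·y_mulch = 52.
→ y_soil = 6 and y_mulch = 8.
patios enters the basis when its profit ≥ yᵀa₃ = 6·2 + 8·1 = 20.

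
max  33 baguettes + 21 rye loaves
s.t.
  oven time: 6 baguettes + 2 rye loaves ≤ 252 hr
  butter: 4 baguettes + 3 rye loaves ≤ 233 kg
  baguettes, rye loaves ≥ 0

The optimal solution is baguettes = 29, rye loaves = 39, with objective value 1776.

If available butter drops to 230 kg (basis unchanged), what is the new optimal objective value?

Check each constraint at x*: oven time 252/252 (tight); butter 233/233 (tight).
The binding rows give the dual system: 6·y_oven time + 4·y_butter = 33 and 2·y_oven time + 3·y_butter = 21.
→ y_oven time = 1.5 and y_butter = 6.
Δz = y_butter·Δb = 6 × (-3) = -18, so new z* = 1776 − 18 = 1758.

1758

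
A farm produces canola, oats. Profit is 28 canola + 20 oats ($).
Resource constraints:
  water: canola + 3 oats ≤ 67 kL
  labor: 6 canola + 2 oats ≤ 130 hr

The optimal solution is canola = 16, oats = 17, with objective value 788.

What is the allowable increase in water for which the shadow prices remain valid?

128

Binding constraints: water, labor. The basis is B = [[1,3],[6,2]] with det -16.
Per unit increase in water, x* moves by d = (-0.125, 0.375).
The basis stays optimal until canola reaches 0; allowable increase = 128 kL.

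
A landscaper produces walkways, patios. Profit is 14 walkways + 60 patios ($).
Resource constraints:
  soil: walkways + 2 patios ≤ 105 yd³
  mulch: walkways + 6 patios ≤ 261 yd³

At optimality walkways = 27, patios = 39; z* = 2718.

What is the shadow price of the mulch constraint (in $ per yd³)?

8

At the optimum: soil uses 105 of 105 (binding); mulch uses 261 of 261 (binding).
Dual feasibility on the basic columns requires 1·y_soil + 1·y_mulch = 14, 2·y_soil + 6·y_mulch = 60.
This yields shadow prices y_soil = 6, y_mulch = 8.
Shadow price of mulch = 8.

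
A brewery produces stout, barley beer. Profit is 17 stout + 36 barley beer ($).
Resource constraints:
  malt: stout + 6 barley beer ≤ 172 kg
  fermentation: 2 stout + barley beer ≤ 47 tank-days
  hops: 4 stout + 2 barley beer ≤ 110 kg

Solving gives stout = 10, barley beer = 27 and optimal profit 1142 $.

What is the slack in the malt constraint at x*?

0

malt used = 1·10 + 6·27 = 172; slack = 172 − 172 = 0.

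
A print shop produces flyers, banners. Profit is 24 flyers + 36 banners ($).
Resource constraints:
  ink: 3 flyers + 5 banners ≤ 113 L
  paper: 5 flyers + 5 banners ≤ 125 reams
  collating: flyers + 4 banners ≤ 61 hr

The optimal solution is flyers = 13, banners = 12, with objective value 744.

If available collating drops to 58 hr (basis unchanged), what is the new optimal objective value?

Binding: paper and collating. Non-binding: ink (14 unused).
By complementary slackness, y = 0 for the non-binding constraint.
From A_Bᵀ y = c: 5·y_paper + 1·y_collating = 24; 5·y_paper + 4·y_collating = 36.
Solving: y_paper = 4, y_collating = 4.
Δz = y_collating·Δb = 4 × (-3) = -12, so new z* = 744 − 12 = 732.

732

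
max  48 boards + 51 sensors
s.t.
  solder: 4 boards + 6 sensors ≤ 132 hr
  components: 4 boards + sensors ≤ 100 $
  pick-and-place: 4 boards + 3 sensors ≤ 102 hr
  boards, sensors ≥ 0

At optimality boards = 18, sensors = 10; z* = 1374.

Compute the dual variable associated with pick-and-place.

7

Check each constraint at x*: solder 132/132 (tight); components 82/100 (slack 18); pick-and-place 102/102 (tight).
Since components is not tight, its dual is 0.
From A_Bᵀ y = c: 4·y_solder + 4·y_pick-and-place = 48; 6·y_solder + 3·y_pick-and-place = 51.
→ y_solder = 5 and y_pick-and-place = 7.
Shadow price of pick-and-place = 7.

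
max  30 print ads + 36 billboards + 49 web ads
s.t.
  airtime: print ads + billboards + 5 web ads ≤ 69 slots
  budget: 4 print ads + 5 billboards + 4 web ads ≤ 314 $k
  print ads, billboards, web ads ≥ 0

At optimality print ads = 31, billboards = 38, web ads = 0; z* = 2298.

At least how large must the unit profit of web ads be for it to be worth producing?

54

At the optimum: airtime uses 69 of 69 (binding); budget uses 314 of 314 (binding).
From A_Bᵀ y = c: 1·y_airtime + 4·y_budget = 30; 1·y_airtime + 5·y_budget = 36.
Solving: y_airtime = 6, y_budget = 6.
web ads enters the basis when its profit ≥ yᵀa₃ = 6·5 + 6·4 = 54.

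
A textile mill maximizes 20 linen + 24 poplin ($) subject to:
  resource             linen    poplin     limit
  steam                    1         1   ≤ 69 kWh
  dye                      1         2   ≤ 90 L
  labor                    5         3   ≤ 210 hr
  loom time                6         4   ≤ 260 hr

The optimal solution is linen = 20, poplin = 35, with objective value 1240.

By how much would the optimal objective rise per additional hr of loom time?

Binding: dye and loom time. Non-binding: steam (14 unused), labor (5 unused).
Slack constraints have shadow price 0 (complementary slackness).
Dual feasibility on the basic columns requires 1·y_dye + 6·y_loom time = 20, 2·y_dye + 4·y_loom time = 24.
This yields shadow prices y_dye = 8, y_loom time = 2.
Shadow price of loom time = 2.

2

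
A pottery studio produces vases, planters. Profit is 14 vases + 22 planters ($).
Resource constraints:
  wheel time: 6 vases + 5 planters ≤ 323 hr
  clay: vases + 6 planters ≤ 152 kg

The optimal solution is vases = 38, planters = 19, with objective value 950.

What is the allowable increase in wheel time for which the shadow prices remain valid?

Binding constraints: wheel time, clay. The basis is B = [[6,5],[1,6]] with det 31.
Per unit increase in wheel time, x* moves by d = (0.1935, -0.0323).
The basis stays optimal until planters reaches 0; allowable increase = 589 hr.

589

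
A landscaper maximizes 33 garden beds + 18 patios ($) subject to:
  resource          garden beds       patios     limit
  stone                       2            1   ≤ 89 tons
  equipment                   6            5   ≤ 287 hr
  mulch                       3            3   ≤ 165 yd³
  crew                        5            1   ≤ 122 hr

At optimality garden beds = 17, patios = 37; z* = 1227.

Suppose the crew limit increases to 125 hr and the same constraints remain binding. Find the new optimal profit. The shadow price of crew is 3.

Δb = 3, so new z* = 1227 + (3)·(3) = 1227 + 9 = 1236.

1236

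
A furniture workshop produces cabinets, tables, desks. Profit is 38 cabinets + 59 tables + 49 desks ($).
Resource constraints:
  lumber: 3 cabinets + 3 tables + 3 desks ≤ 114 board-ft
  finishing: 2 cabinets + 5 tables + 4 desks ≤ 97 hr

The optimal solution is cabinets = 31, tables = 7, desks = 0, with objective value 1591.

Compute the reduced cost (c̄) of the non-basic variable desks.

Both lumber and finishing are binding at x*.
The binding rows give the dual system: 3·y_lumber + 2·y_finishing = 38 and 3·y_lumber + 5·y_finishing = 59.
This yields shadow prices y_lumber = 8, y_finishing = 7.
Reduced cost of desks: c₃ − yᵀa₃ = 49 − (8·3 + 7·4) = 49 − 52 = -3.

-3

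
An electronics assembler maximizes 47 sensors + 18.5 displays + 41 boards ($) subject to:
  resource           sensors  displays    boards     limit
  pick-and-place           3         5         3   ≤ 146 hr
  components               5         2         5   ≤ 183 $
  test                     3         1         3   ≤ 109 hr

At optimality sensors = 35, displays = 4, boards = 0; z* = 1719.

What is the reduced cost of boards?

Binding: components and test. Non-binding: pick-and-place (21 unused).
Since pick-and-place is not tight, its dual is 0.
The binding rows give the dual system: 5·y_components + 3·y_test = 47 and 2·y_components + 1·y_test = 18.5.
This yields shadow prices y_components = 8.5, y_test = 1.5.
Reduced cost of boards: c₃ − yᵀa₃ = 41 − (8.5·5 + 1.5·3) = 41 − 47 = -6.

-6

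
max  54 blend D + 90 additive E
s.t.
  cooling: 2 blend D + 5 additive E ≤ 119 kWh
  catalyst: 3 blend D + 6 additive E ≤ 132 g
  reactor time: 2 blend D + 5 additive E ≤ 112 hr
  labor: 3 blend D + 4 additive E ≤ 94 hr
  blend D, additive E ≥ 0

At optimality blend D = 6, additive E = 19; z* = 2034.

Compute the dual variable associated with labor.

Binding: catalyst and labor. Non-binding: cooling (12 unused), reactor time (5 unused).
Since cooling, reactor time are not tight, their duals are 0.
From A_Bᵀ y = c: 3·y_catalyst + 3·y_labor = 54; 6·y_catalyst + 4·y_labor = 90.
This yields shadow prices y_catalyst = 9, y_labor = 9.
Shadow price of labor = 9.

9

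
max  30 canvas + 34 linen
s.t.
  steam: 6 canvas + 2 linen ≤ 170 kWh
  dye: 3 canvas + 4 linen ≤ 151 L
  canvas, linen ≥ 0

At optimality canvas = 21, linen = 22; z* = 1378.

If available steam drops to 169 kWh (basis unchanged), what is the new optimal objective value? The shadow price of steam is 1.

1377

Δb = -1, so new z* = 1378 + (1)·(-1) = 1378 − 1 = 1377.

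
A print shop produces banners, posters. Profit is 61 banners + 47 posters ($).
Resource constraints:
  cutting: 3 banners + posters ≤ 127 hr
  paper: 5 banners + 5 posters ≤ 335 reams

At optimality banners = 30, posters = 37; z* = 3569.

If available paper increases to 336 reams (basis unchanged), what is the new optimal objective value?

Both cutting and paper are binding at x*.
The binding rows give the dual system: 3·y_cutting + 5·y_paper = 61 and 1·y_cutting + 5·y_paper = 47.
Solving: y_cutting = 7, y_paper = 8.
Δz = y_paper·Δb = 8 × (1) = 8, so new z* = 3569 + 8 = 3577.

3577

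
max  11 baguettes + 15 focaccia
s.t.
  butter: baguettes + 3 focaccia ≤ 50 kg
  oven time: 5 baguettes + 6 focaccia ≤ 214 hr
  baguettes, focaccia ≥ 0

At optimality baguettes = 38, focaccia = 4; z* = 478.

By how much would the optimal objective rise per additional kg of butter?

1

Check each constraint at x*: butter 50/50 (tight); oven time 214/214 (tight).
The binding rows give the dual system: 1·y_butter + 5·y_oven time = 11 and 3·y_butter + 6·y_oven time = 15.
→ y_butter = 1 and y_oven time = 2.
Shadow price of butter = 1.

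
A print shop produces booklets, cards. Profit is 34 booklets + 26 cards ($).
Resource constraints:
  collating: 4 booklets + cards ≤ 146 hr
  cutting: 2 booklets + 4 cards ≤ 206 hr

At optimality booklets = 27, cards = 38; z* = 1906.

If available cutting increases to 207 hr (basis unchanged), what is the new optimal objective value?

Check each constraint at x*: collating 146/146 (tight); cutting 206/206 (tight).
The binding rows give the dual system: 4·y_collating + 2·y_cutting = 34 and 1·y_collating + 4·y_cutting = 26.
Solving: y_collating = 6, y_cutting = 5.
Δz = y_cutting·Δb = 5 × (1) = 5, so new z* = 1906 + 5 = 1911.

1911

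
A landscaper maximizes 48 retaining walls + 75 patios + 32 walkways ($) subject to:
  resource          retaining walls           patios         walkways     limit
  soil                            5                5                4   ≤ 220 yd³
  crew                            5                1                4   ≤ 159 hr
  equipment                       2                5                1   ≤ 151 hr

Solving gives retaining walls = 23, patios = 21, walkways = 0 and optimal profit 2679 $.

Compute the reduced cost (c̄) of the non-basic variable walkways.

Check each constraint at x*: soil 220/220 (tight); crew 136/159 (slack 23); equipment 151/151 (tight).
By complementary slackness, y = 0 for the non-binding constraint.
From A_Bᵀ y = c: 5·y_soil + 2·y_equipment = 48; 5·y_soil + 5·y_equipment = 75.
Solving: y_soil = 6, y_equipment = 9.
Reduced cost of walkways: c₃ − yᵀa₃ = 32 − (6·4 + 9·1) = 32 − 33 = -1.

-1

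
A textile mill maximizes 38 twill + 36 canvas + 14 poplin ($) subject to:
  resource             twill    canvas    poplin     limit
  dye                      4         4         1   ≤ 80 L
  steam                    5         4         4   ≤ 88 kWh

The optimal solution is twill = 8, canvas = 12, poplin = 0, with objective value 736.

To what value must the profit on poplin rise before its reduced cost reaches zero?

15

Both dye and steam are binding at x*.
The binding rows give the dual system: 4·y_dye + 5·y_steam = 38 and 4·y_dye + 4·y_steam = 36.
→ y_dye = 7 and y_steam = 2.
poplin enters the basis when its profit ≥ yᵀa₃ = 7·1 + 2·4 = 15.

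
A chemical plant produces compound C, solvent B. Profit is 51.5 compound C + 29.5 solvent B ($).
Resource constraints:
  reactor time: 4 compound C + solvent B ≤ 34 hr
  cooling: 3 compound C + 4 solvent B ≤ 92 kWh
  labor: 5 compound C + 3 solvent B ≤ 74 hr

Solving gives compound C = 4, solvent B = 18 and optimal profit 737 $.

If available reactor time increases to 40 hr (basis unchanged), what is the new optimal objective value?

Binding: reactor time and labor. Non-binding: cooling (8 unused).
Slack constraints have shadow price 0 (complementary slackness).
Dual feasibility on the basic columns requires 4·y_reactor time + 5·y_labor = 51.5, 1·y_reactor time + 3·y_labor = 29.5.
→ y_reactor time = 1 and y_labor = 9.5.
Δz = y_reactor time·Δb = 1 × (6) = 6, so new z* = 737 + 6 = 743.

743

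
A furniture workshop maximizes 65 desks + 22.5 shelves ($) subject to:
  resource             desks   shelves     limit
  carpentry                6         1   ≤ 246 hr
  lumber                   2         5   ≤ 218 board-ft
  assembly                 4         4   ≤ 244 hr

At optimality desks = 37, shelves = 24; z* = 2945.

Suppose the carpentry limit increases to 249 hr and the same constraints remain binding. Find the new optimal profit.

2970.5

Check each constraint at x*: carpentry 246/246 (tight); lumber 194/218 (slack 24); assembly 244/244 (tight).
By complementary slackness, y = 0 for the non-binding constraint.
The binding rows give the dual system: 6·y_carpentry + 4·y_assembly = 65 and 1·y_carpentry + 4·y_assembly = 22.5.
Solving: y_carpentry = 8.5, y_assembly = 3.5.
Δz = y_carpentry·Δb = 8.5 × (3) = 25.5, so new z* = 2945 + 25.5 = 2970.5.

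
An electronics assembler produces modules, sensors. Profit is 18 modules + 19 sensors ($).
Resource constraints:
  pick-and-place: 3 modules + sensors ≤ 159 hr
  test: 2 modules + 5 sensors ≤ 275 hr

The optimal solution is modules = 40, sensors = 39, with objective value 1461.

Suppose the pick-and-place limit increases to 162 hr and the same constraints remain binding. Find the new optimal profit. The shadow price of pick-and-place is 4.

1473

Δb = 3, so new z* = 1461 + (4)·(3) = 1461 + 12 = 1473.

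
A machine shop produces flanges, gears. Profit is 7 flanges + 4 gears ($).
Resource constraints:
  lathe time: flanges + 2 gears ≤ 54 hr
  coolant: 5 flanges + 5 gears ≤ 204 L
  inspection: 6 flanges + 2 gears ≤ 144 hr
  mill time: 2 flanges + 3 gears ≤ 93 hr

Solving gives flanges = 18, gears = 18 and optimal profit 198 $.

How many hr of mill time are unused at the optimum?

mill time used = 2·18 + 3·18 = 90; slack = 93 − 90 = 3.

3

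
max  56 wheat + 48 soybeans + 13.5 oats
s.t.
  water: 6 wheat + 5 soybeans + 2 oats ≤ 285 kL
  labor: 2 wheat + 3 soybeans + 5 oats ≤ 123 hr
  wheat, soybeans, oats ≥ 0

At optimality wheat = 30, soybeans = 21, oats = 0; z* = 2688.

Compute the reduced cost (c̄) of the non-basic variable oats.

Both water and labor are binding at x*.
Dual feasibility on the basic columns requires 6·y_water + 2·y_labor = 56, 5·y_water + 3·y_labor = 48.
Solving: y_water = 9, y_labor = 1.
Reduced cost of oats: c₃ − yᵀa₃ = 13.5 − (9·2 + 1·5) = 13.5 − 23 = -9.5.

-9.5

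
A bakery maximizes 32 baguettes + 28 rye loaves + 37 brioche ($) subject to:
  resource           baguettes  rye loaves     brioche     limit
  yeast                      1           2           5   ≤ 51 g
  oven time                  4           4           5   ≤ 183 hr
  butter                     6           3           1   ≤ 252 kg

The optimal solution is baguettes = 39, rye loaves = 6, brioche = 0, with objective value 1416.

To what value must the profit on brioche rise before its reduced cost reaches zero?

Binding: yeast and butter. Non-binding: oven time (3 unused).
By complementary slackness, y = 0 for the non-binding constraint.
The binding rows give the dual system: 1·y_yeast + 6·y_butter = 32 and 2·y_yeast + 3·y_butter = 28.
This yields shadow prices y_yeast = 8, y_butter = 4.
brioche enters the basis when its profit ≥ yᵀa₃ = 8·5 + 4·1 = 44.

44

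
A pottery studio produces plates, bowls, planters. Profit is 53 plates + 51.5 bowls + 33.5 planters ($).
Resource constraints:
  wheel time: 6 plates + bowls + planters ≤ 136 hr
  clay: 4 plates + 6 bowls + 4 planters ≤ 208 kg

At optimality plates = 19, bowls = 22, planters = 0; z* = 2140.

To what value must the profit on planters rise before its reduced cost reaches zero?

35.5

Both wheel time and clay are binding at x*.
From A_Bᵀ y = c: 6·y_wheel time + 4·y_clay = 53; 1·y_wheel time + 6·y_clay = 51.5.
This yields shadow prices y_wheel time = 3.5, y_clay = 8.
planters enters the basis when its profit ≥ yᵀa₃ = 3.5·1 + 8·4 = 35.5.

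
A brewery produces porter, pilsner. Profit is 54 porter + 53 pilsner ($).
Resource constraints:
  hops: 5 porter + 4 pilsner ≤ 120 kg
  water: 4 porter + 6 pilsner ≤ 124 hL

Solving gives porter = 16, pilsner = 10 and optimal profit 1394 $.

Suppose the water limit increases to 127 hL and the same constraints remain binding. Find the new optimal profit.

At the optimum: hops uses 120 of 120 (binding); water uses 124 of 124 (binding).
Dual feasibility on the basic columns requires 5·y_hops + 4·y_water = 54, 4·y_hops + 6·y_water = 53.
This yields shadow prices y_hops = 8, y_water = 3.5.
Δz = y_water·Δb = 3.5 × (3) = 10.5, so new z* = 1394 + 10.5 = 1404.5.

1404.5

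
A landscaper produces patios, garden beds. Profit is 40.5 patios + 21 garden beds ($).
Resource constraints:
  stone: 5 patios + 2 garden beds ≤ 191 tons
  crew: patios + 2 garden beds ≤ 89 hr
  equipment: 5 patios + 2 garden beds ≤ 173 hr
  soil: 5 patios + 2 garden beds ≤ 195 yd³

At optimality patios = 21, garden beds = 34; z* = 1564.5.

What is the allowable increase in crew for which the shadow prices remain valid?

84

Binding constraints: crew, equipment. The basis is B = [[1,2],[5,2]] with det -8.
Per unit increase in crew, x* moves by d = (-0.25, 0.625).
The basis stays optimal until patios reaches 0; allowable increase = 84 hr.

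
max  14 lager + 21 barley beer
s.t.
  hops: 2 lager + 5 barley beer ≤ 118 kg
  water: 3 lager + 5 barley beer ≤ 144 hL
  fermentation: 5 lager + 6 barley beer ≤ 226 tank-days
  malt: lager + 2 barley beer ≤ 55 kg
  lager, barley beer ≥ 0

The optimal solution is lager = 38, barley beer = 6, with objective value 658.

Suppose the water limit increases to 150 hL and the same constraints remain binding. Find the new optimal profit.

676

At the optimum: hops uses 106 of 118 (slack = 12); water uses 144 of 144 (binding); fermentation uses 226 of 226 (binding); malt uses 50 of 55 (slack = 5).
By complementary slackness, y = 0 for the non-binding constraints.
The binding rows give the dual system: 3·y_water + 5·y_fermentation = 14 and 5·y_water + 6·y_fermentation = 21.
Solving: y_water = 3, y_fermentation = 1.
Δz = y_water·Δb = 3 × (6) = 18, so new z* = 658 + 18 = 676.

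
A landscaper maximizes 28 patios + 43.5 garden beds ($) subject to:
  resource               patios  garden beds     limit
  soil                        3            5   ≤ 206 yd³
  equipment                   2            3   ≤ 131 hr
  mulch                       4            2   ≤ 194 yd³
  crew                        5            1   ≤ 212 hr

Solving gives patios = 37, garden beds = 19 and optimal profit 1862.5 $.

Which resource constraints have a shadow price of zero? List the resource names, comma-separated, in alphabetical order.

soil: 206/206 (binding)
equipment: 131/131 (binding)
mulch: 186/194 (slack 8)
crew: 204/212 (slack 8)
By complementary slackness, a constraint with positive slack has shadow price 0 → crew, mulch.

crew, mulch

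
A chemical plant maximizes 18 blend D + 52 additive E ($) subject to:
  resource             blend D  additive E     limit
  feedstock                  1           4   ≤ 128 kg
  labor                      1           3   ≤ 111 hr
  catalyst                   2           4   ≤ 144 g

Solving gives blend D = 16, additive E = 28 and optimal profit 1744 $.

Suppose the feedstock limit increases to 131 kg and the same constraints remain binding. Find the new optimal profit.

At the optimum: feedstock uses 128 of 128 (binding); labor uses 100 of 111 (slack = 11); catalyst uses 144 of 144 (binding).
By complementary slackness, y = 0 for the non-binding constraint.
The binding rows give the dual system: 1·y_feedstock + 2·y_catalyst = 18 and 4·y_feedstock + 4·y_catalyst = 52.
Solving: y_feedstock = 8, y_catalyst = 5.
Δz = y_feedstock·Δb = 8 × (3) = 24, so new z* = 1744 + 24 = 1768.

1768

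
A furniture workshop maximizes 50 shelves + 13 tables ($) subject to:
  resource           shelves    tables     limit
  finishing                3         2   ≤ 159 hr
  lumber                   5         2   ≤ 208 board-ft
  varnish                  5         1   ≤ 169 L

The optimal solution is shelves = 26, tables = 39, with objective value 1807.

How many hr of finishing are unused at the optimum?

3

finishing used = 3·26 + 2·39 = 156; slack = 159 − 156 = 3.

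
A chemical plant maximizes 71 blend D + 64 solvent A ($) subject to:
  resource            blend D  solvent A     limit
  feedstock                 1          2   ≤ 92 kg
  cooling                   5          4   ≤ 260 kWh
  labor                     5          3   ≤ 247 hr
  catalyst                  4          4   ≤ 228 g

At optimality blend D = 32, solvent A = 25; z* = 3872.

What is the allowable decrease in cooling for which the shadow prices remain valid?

Binding constraints: cooling, catalyst. The basis is B = [[5,4],[4,4]] with det 4.
Per unit decrease in cooling, x* moves by d = (-1, 1).
The basis stays optimal until feedstock becomes binding; allowable decrease = 10 kWh.

10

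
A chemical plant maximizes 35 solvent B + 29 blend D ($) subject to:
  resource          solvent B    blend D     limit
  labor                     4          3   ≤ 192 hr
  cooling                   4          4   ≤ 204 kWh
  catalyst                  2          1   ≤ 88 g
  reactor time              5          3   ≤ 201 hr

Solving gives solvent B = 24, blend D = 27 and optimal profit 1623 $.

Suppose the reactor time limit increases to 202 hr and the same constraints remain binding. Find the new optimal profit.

1626

Check each constraint at x*: labor 177/192 (slack 15); cooling 204/204 (tight); catalyst 75/88 (slack 13); reactor time 201/201 (tight).
By complementary slackness, y = 0 for the non-binding constraints.
From A_Bᵀ y = c: 4·y_cooling + 5·y_reactor time = 35; 4·y_cooling + 3·y_reactor time = 29.
Solving: y_cooling = 5, y_reactor time = 3.
Δz = y_reactor time·Δb = 3 × (1) = 3, so new z* = 1623 + 3 = 1626.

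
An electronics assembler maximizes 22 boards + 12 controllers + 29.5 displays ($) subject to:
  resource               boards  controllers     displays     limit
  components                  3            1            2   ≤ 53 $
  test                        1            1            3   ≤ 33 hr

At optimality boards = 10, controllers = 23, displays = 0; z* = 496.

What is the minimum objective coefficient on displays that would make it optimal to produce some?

Check each constraint at x*: components 53/53 (tight); test 33/33 (tight).
From A_Bᵀ y = c: 3·y_components + 1·y_test = 22; 1·y_components + 1·y_test = 12.
This yields shadow prices y_components = 5, y_test = 7.
displays enters the basis when its profit ≥ yᵀa₃ = 5·2 + 7·3 = 31.

31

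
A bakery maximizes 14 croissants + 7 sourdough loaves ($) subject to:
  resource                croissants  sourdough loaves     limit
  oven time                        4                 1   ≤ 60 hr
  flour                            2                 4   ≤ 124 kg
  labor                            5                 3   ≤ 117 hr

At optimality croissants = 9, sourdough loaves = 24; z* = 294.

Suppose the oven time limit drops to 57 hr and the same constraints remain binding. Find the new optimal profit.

291

Binding: oven time and labor. Non-binding: flour (10 unused).
Since flour is not tight, its dual is 0.
Dual feasibility on the basic columns requires 4·y_oven time + 5·y_labor = 14, 1·y_oven time + 3·y_labor = 7.
This yields shadow prices y_oven time = 1, y_labor = 2.
Δz = y_oven time·Δb = 1 × (-3) = -3, so new z* = 294 − 3 = 291.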